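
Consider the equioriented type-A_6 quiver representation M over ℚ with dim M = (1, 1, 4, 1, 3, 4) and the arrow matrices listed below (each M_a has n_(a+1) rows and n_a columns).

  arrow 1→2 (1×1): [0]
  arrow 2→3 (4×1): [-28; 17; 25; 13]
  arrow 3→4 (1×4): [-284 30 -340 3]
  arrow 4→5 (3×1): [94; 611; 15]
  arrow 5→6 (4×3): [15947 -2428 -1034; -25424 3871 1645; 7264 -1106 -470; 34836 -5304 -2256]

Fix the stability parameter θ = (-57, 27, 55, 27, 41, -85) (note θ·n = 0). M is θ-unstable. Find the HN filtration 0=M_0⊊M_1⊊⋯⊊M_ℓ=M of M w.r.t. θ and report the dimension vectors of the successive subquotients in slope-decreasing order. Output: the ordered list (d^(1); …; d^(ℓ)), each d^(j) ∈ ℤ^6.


Via rank(M_{q-1}∘⋯∘M_p): M ≅ I[1,1], I[2,5], I[3,3]^3, I[5,6]^2, I[6,6]^2.
μ_θ-semistable layers: μ^(1)=55; μ^(2)=41; μ^(3)=27; μ^(4)=-22; μ^(5)=-57; μ^(6)=-85

((0, 0, 3, 0, 0, 0); (0, 0, 1, 1, 1, 0); (0, 1, 0, 0, 0, 0); (0, 0, 0, 0, 2, 2); (1, 0, 0, 0, 0, 0); (0, 0, 0, 0, 0, 2))


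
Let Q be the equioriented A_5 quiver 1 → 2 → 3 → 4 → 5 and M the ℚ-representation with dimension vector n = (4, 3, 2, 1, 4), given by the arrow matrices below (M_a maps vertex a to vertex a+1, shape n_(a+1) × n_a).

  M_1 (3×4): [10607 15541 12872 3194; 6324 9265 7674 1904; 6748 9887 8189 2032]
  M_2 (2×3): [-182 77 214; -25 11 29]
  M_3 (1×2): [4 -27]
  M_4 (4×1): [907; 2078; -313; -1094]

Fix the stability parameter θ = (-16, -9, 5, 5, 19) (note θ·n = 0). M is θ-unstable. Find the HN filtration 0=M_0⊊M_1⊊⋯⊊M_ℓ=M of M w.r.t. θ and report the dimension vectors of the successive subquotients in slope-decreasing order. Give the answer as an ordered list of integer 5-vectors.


Interval decomposition of M: I[1,1], I[1,2], I[1,3], I[1,5], I[5,5]^3.
HN type (ℓ=4): μ^(1)=19; μ^(2)=5; μ^(3)=-9; μ^(4)=-16

((0, 0, 0, 0, 4); (0, 0, 2, 1, 0); (0, 3, 0, 0, 0); (4, 0, 0, 0, 0))


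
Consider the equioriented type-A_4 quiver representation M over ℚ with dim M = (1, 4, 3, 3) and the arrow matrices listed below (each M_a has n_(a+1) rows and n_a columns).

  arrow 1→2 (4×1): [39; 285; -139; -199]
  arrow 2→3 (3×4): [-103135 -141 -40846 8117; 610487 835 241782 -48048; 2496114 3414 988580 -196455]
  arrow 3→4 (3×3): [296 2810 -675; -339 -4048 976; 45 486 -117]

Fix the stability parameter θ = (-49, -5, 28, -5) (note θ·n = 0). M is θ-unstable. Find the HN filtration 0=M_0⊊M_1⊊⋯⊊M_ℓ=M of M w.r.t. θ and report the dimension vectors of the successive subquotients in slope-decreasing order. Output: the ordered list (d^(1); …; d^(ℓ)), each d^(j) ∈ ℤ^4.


Interval decomposition of M: I[1,4], I[2,2], I[2,3], I[2,4], I[4,4].
HN type (ℓ=4): μ^(1)=28; μ^(2)=23/2; μ^(3)=-5; μ^(4)=-49

((0, 0, 1, 0); (0, 0, 2, 2); (0, 4, 0, 1); (1, 0, 0, 0))


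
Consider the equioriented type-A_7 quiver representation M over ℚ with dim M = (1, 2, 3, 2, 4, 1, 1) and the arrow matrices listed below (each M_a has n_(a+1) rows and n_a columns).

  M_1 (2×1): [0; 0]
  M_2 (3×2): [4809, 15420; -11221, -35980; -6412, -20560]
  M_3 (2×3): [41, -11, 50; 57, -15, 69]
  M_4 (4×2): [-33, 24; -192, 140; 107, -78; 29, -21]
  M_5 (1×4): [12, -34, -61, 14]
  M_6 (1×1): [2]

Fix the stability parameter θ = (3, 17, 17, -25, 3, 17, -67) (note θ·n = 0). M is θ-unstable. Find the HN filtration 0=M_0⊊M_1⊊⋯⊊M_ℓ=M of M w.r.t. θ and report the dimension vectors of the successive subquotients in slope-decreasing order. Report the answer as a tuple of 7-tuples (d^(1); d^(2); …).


Barcode: M ≅ I[1,1], I[2,2], I[2,3], I[3,5], I[3,7], I[5,5]^2. HN layers by μ_θ (4 steps, strictly decreasing):
  μ^(1)=17; μ^(2)=3; μ^(3)=-4; μ^(4)=-11

((0, 2, 1, 0, 0, 0, 0); (1, 0, 0, 0, 3, 0, 0); (0, 0, 1, 1, 0, 0, 0); (0, 0, 1, 1, 1, 1, 1))


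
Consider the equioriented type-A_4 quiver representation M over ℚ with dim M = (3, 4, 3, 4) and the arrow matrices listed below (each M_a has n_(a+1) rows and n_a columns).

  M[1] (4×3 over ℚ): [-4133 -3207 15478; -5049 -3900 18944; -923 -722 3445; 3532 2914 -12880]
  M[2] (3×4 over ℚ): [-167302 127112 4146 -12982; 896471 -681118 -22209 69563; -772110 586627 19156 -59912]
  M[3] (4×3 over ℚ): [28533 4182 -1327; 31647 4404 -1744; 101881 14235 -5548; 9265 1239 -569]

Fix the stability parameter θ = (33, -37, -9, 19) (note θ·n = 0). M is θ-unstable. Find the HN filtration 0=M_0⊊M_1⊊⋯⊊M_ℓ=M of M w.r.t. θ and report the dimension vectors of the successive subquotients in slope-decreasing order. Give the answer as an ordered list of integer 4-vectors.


Via rank(M_{q-1}∘⋯∘M_p): M ≅ I[1,2], I[1,4]^2, I[2,2], I[3,4], I[4,4].
μ_θ-semistable layers: μ^(1)=19; μ^(2)=-2; μ^(3)=-13/3; μ^(4)=-9; μ^(5)=-37

((0, 0, 0, 4); (1, 1, 0, 0); (2, 2, 2, 0); (0, 0, 1, 0); (0, 1, 0, 0))


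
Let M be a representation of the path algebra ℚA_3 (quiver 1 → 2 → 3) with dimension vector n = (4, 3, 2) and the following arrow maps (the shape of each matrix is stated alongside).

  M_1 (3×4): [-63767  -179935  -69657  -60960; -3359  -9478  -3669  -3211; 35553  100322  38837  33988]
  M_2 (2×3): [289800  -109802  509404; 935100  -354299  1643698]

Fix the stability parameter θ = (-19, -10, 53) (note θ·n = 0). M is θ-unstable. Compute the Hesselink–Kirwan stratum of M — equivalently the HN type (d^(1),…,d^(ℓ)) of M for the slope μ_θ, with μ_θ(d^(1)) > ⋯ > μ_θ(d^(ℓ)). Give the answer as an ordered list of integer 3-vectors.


Via rank(M_{q-1}∘⋯∘M_p): M ≅ I[1,1], I[1,2]^2, I[1,3], I[3,3].
μ_θ-semistable layers: μ^(1)=53; μ^(2)=-10; μ^(3)=-19

((0, 0, 2); (0, 3, 0); (4, 0, 0))


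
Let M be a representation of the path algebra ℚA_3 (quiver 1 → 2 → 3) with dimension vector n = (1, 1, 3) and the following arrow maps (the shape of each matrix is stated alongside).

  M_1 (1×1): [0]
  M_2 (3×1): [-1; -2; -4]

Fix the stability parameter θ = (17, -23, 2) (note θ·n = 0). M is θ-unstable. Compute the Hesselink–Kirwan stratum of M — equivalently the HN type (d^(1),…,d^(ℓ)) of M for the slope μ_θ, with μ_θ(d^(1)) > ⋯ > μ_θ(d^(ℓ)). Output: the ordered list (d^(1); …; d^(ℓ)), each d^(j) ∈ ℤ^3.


Interval decomposition of M: I[1,1], I[2,3], I[3,3]^2.
HN type (ℓ=3): μ^(1)=17; μ^(2)=2; μ^(3)=-23

((1, 0, 0); (0, 0, 3); (0, 1, 0))


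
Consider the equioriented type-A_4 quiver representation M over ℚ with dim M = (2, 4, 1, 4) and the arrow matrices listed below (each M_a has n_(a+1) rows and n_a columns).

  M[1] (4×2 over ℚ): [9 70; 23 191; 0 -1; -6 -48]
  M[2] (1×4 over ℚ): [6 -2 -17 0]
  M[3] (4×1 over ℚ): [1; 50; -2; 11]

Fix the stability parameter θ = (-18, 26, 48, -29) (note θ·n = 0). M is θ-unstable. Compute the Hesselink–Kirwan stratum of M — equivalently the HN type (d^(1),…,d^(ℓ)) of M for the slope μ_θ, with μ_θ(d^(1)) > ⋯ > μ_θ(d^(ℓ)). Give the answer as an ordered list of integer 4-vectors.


Via rank(M_{q-1}∘⋯∘M_p): M ≅ I[1,2], I[1,4], I[2,2]^2, I[4,4]^3.
μ_θ-semistable layers: μ^(1)=26; μ^(2)=15; μ^(3)=-18; μ^(4)=-29

((0, 3, 0, 0); (0, 1, 1, 1); (2, 0, 0, 0); (0, 0, 0, 3))


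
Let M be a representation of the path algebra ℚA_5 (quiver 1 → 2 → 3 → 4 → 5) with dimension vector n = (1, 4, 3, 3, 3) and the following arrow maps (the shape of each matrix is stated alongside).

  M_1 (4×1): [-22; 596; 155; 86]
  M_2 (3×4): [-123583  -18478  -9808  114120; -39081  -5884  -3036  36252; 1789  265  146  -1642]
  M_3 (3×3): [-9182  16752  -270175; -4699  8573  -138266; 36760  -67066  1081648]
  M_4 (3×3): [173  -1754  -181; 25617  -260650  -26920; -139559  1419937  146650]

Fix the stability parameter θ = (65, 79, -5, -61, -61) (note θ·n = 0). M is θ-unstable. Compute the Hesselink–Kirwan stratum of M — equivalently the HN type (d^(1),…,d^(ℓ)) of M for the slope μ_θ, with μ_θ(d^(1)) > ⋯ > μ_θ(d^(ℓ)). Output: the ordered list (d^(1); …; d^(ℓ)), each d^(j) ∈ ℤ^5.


Barcode: M ≅ I[1,5], I[2,2], I[2,5]^2. HN layers by μ_θ (3 steps, strictly decreasing):
  μ^(1)=79; μ^(2)=17/5; μ^(3)=-12

((0, 1, 0, 0, 0); (1, 1, 1, 1, 1); (0, 2, 2, 2, 2))


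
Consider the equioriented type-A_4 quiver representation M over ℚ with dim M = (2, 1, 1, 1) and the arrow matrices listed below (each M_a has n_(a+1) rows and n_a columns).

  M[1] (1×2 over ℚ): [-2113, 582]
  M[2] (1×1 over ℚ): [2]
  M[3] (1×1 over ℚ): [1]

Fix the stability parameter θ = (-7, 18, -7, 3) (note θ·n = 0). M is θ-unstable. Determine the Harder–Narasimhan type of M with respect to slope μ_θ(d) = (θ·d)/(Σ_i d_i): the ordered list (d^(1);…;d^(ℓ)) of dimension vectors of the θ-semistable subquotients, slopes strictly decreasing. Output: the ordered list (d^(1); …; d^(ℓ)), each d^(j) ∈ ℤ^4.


Via rank(M_{q-1}∘⋯∘M_p): M ≅ I[1,1], I[1,4].
μ_θ-semistable layers: μ^(1)=14/3; μ^(2)=-7

((0, 1, 1, 1); (2, 0, 0, 0))


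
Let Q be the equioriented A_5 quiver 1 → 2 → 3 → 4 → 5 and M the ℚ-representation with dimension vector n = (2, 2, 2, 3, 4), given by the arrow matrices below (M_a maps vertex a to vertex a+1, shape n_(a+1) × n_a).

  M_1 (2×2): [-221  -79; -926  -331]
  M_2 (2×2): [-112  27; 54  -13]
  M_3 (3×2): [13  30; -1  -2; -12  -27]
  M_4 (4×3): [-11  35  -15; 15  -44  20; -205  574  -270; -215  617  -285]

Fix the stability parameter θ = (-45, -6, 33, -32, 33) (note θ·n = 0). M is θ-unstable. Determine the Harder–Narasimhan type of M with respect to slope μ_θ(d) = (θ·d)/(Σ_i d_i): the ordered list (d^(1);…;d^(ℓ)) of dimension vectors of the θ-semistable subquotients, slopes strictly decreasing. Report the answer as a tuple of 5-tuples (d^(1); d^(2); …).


Interval decomposition of M: I[1,5]^2, I[4,4], I[5,5]^2.
HN type (ℓ=5): μ^(1)=33; μ^(2)=1/2; μ^(3)=-6; μ^(4)=-32; μ^(5)=-45

((0, 0, 0, 0, 4); (0, 0, 2, 2, 0); (0, 2, 0, 0, 0); (0, 0, 0, 1, 0); (2, 0, 0, 0, 0))


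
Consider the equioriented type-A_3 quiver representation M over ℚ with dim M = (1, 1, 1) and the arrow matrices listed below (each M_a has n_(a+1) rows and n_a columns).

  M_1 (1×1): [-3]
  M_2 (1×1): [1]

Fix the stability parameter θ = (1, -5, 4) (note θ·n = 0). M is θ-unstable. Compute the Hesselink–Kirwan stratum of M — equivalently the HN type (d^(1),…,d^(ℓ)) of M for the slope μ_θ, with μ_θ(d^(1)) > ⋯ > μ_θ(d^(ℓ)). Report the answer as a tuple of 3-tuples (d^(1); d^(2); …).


Interval decomposition of M: I[1,3].
HN type (ℓ=2): μ^(1)=4; μ^(2)=-2

((0, 0, 1); (1, 1, 0))


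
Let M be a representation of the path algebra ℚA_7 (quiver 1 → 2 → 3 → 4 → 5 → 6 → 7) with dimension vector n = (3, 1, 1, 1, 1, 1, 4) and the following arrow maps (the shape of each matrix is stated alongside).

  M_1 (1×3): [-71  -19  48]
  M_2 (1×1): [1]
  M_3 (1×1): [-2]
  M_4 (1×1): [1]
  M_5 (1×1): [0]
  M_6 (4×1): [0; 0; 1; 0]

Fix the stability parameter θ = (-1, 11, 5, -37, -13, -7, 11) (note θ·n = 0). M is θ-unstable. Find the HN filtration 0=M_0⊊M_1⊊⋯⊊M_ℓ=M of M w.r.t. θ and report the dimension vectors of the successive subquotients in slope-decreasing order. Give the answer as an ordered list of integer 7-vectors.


Interval decomposition of M: I[1,1]^2, I[1,5], I[6,7], I[7,7]^3.
HN type (ℓ=3): μ^(1)=11; μ^(2)=-1; μ^(3)=-7

((0, 0, 0, 0, 0, 0, 4); (2, 0, 0, 0, 0, 0, 0); (1, 1, 1, 1, 1, 1, 0))


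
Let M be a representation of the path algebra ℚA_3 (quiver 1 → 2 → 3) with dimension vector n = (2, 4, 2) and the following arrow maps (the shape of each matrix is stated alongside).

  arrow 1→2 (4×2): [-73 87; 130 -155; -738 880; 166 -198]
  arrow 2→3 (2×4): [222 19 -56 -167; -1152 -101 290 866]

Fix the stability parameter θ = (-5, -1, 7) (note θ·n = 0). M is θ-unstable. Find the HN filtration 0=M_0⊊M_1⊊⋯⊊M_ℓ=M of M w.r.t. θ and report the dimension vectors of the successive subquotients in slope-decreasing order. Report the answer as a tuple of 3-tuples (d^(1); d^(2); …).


Via rank(M_{q-1}∘⋯∘M_p): M ≅ I[1,2], I[1,3], I[2,2], I[2,3].
μ_θ-semistable layers: μ^(1)=7; μ^(2)=-1; μ^(3)=-5

((0, 0, 2); (0, 4, 0); (2, 0, 0))


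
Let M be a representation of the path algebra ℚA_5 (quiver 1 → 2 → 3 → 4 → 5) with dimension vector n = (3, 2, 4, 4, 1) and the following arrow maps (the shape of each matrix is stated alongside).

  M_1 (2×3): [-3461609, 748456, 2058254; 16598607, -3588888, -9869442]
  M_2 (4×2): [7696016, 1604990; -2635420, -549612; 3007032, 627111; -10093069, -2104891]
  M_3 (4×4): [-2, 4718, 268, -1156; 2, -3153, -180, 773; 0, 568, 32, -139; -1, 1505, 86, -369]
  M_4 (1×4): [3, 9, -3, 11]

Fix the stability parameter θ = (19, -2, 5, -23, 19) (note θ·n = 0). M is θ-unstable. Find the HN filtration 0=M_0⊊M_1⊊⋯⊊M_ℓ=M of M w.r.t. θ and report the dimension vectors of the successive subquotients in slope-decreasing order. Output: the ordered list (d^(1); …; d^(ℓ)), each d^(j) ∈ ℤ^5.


Interval decomposition of M: I[1,1]^2, I[1,5], I[2,4], I[3,3], I[3,4], I[4,4].
HN type (ℓ=6): μ^(1)=19; μ^(2)=5; μ^(3)=-1/4; μ^(4)=-20/3; μ^(5)=-9; μ^(6)=-23

((2, 0, 0, 0, 1); (0, 0, 1, 0, 0); (1, 1, 1, 1, 0); (0, 1, 1, 1, 0); (0, 0, 1, 1, 0); (0, 0, 0, 1, 0))


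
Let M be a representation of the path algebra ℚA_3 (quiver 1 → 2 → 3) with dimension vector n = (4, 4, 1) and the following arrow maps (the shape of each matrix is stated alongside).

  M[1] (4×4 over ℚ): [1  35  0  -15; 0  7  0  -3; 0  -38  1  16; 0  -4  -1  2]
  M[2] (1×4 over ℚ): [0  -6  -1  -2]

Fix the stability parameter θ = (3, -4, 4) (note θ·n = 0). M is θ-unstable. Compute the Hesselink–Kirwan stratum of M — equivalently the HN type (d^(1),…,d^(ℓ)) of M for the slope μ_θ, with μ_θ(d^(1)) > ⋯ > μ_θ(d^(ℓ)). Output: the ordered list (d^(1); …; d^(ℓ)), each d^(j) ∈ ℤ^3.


Via rank(M_{q-1}∘⋯∘M_p): M ≅ I[1,1], I[1,2]^2, I[1,3], I[2,2].
μ_θ-semistable layers: μ^(1)=4; μ^(2)=3; μ^(3)=-1/2; μ^(4)=-4

((0, 0, 1); (1, 0, 0); (3, 3, 0); (0, 1, 0))


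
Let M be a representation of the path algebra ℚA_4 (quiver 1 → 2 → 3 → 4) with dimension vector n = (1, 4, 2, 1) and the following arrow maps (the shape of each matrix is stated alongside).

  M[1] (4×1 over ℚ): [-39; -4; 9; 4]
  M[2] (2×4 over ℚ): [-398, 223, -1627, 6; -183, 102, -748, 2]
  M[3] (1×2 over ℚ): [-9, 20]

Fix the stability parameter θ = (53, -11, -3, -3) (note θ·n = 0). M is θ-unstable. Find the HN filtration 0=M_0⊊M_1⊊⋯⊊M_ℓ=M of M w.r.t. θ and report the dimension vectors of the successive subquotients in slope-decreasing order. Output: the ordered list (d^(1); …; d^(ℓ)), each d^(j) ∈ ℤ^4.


Interval decomposition of M: I[1,4], I[2,2]^2, I[2,3].
HN type (ℓ=3): μ^(1)=9; μ^(2)=-3; μ^(3)=-11

((1, 1, 1, 1); (0, 0, 1, 0); (0, 3, 0, 0))


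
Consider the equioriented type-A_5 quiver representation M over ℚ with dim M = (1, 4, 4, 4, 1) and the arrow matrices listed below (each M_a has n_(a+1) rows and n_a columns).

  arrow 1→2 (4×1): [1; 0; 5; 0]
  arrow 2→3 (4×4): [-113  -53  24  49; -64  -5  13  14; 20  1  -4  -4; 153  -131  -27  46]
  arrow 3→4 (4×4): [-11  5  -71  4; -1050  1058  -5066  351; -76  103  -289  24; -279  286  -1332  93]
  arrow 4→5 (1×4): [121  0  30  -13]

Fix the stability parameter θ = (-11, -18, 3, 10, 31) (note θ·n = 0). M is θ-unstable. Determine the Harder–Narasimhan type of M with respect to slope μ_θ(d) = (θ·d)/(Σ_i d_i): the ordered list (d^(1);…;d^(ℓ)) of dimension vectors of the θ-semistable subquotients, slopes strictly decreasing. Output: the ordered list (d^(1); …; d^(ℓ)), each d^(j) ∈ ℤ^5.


Barcode: M ≅ I[1,5], I[2,4]^3. HN layers by μ_θ (5 steps, strictly decreasing):
  μ^(1)=31; μ^(2)=10; μ^(3)=3; μ^(4)=-29/2; μ^(5)=-18

((0, 0, 0, 0, 1); (0, 0, 0, 4, 0); (0, 0, 4, 0, 0); (1, 1, 0, 0, 0); (0, 3, 0, 0, 0))


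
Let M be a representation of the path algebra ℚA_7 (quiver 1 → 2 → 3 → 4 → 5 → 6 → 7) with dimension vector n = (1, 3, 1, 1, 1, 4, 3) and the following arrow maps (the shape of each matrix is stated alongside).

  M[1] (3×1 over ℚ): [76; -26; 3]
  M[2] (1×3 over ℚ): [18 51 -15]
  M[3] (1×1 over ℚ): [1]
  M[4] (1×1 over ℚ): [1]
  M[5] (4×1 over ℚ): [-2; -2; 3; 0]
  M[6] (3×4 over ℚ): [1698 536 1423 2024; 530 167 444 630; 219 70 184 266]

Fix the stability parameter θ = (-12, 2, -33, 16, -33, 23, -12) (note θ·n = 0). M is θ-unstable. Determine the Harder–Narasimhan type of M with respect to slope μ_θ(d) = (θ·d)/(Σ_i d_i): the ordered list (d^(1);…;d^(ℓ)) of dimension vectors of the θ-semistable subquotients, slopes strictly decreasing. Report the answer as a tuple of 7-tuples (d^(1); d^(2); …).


Barcode: M ≅ I[1,7], I[2,2]^2, I[6,6], I[6,7]^2. HN layers by μ_θ (5 steps, strictly decreasing):
  μ^(1)=23; μ^(2)=11/2; μ^(3)=2; μ^(4)=-17/2; μ^(5)=-43/3

((0, 0, 0, 0, 0, 1, 0); (0, 0, 0, 0, 0, 3, 3); (0, 2, 0, 0, 0, 0, 0); (0, 0, 0, 1, 1, 0, 0); (1, 1, 1, 0, 0, 0, 0))


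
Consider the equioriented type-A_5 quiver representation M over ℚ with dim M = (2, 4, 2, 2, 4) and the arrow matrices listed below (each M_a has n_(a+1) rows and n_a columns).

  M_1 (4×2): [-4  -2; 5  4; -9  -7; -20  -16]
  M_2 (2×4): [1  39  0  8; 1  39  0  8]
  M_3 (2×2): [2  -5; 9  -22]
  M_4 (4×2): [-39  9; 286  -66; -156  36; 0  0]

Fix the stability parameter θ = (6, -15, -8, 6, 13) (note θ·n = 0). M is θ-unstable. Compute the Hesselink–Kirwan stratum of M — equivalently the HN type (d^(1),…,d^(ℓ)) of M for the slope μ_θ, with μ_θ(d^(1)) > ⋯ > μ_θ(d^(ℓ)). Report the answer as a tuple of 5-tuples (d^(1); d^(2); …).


Interval decomposition of M: I[1,2], I[1,4], I[2,2]^2, I[3,5], I[5,5]^3.
HN type (ℓ=6): μ^(1)=13; μ^(2)=6; μ^(3)=-9/2; μ^(4)=-17/3; μ^(5)=-8; μ^(6)=-15

((0, 0, 0, 0, 4); (0, 0, 0, 2, 0); (1, 1, 0, 0, 0); (1, 1, 1, 0, 0); (0, 0, 1, 0, 0); (0, 2, 0, 0, 0))


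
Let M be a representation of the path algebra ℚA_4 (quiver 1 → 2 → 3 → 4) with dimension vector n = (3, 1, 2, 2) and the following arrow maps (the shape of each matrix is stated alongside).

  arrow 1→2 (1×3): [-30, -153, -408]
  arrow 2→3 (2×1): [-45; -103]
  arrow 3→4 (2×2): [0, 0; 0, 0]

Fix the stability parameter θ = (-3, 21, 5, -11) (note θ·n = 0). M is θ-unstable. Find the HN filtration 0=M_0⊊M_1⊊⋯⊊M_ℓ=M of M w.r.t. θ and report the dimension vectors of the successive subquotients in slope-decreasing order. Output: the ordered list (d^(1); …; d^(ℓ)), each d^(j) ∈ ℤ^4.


Via rank(M_{q-1}∘⋯∘M_p): M ≅ I[1,1]^2, I[1,3], I[3,3], I[4,4]^2.
μ_θ-semistable layers: μ^(1)=13; μ^(2)=5; μ^(3)=-3; μ^(4)=-11

((0, 1, 1, 0); (0, 0, 1, 0); (3, 0, 0, 0); (0, 0, 0, 2))


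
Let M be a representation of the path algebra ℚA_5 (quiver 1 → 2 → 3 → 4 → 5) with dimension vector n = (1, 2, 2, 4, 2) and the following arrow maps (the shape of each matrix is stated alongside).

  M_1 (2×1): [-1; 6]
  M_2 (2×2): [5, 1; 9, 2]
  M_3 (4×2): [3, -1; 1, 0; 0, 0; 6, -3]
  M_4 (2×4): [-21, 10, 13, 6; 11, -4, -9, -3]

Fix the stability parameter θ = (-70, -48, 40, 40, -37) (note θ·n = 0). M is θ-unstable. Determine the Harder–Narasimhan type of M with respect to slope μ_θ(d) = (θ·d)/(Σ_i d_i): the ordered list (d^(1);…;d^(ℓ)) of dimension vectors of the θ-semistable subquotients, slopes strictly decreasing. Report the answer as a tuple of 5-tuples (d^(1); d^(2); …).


Interval decomposition of M: I[1,5], I[2,5], I[4,4]^2.
HN type (ℓ=4): μ^(1)=40; μ^(2)=43/3; μ^(3)=-48; μ^(4)=-70

((0, 0, 0, 2, 0); (0, 0, 2, 2, 2); (0, 2, 0, 0, 0); (1, 0, 0, 0, 0))


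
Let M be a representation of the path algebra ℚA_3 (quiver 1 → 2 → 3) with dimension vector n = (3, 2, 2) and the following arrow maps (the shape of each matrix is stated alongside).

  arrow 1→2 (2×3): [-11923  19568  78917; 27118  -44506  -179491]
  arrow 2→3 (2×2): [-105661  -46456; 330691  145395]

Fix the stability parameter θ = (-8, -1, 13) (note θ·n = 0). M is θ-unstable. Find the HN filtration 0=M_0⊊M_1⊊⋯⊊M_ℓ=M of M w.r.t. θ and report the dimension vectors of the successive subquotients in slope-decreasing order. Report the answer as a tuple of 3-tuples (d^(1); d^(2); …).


Interval decomposition of M: I[1,1], I[1,3]^2.
HN type (ℓ=3): μ^(1)=13; μ^(2)=-1; μ^(3)=-8

((0, 0, 2); (0, 2, 0); (3, 0, 0))


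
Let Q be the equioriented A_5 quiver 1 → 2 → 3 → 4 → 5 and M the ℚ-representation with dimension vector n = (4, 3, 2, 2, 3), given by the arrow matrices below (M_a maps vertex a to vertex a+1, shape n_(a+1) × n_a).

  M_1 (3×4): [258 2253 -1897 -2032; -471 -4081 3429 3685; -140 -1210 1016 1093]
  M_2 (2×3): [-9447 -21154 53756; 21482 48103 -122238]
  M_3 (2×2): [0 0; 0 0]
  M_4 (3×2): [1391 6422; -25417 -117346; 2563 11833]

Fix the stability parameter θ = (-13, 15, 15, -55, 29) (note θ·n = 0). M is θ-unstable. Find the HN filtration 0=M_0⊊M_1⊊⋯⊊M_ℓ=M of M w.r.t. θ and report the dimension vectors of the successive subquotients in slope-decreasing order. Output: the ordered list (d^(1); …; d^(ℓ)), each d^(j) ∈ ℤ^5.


Via rank(M_{q-1}∘⋯∘M_p): M ≅ I[1,1], I[1,2], I[1,3]^2, I[4,5]^2, I[5,5].
μ_θ-semistable layers: μ^(1)=29; μ^(2)=15; μ^(3)=-13; μ^(4)=-55

((0, 0, 0, 0, 3); (0, 3, 2, 0, 0); (4, 0, 0, 0, 0); (0, 0, 0, 2, 0))


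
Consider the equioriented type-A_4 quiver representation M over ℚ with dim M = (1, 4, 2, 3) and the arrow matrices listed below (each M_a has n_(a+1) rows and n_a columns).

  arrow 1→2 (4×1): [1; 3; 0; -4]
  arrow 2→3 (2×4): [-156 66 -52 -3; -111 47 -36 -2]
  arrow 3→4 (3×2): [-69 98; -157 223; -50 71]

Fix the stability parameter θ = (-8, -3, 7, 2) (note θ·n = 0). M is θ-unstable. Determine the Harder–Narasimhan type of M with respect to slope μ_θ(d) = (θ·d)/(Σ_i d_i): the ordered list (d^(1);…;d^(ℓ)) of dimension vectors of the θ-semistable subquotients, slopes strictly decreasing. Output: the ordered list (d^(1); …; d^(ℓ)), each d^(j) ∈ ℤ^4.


Via rank(M_{q-1}∘⋯∘M_p): M ≅ I[1,4], I[2,2]^2, I[2,4], I[4,4].
μ_θ-semistable layers: μ^(1)=9/2; μ^(2)=2; μ^(3)=-3; μ^(4)=-8

((0, 0, 2, 2); (0, 0, 0, 1); (0, 4, 0, 0); (1, 0, 0, 0))


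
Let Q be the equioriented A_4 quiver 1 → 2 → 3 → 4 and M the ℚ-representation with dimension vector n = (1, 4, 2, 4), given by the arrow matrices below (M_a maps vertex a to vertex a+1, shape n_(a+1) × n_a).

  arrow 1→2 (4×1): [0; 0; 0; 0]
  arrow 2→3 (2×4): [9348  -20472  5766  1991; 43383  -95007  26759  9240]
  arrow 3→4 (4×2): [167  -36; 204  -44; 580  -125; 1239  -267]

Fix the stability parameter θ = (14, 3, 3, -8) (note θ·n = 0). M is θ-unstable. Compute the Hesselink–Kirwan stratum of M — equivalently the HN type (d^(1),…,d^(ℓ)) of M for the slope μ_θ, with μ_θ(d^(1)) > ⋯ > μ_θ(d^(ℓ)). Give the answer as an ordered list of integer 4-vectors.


Via rank(M_{q-1}∘⋯∘M_p): M ≅ I[1,1], I[2,2]^2, I[2,4]^2, I[4,4]^2.
μ_θ-semistable layers: μ^(1)=14; μ^(2)=3; μ^(3)=-2/3; μ^(4)=-8

((1, 0, 0, 0); (0, 2, 0, 0); (0, 2, 2, 2); (0, 0, 0, 2))


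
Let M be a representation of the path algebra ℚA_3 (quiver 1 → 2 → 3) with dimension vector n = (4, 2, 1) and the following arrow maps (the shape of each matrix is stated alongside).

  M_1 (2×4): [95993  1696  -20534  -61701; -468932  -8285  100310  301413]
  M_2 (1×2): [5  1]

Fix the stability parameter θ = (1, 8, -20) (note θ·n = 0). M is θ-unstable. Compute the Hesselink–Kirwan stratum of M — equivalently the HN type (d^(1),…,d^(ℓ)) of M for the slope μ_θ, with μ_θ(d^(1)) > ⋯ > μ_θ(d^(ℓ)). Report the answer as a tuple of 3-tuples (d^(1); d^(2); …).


Via rank(M_{q-1}∘⋯∘M_p): M ≅ I[1,1]^2, I[1,2], I[1,3].
μ_θ-semistable layers: μ^(1)=8; μ^(2)=1; μ^(3)=-11/3

((0, 1, 0); (3, 0, 0); (1, 1, 1))


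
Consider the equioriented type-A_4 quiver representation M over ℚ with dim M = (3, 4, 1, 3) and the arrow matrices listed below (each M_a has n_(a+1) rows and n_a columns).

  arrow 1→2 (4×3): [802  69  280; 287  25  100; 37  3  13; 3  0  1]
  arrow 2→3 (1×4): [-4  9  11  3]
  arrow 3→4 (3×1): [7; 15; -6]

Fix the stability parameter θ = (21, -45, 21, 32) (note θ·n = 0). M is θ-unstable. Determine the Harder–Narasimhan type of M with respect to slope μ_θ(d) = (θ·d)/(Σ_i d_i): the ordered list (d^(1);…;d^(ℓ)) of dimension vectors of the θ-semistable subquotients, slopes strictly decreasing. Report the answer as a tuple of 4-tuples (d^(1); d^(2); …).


Barcode: M ≅ I[1,2]^2, I[1,4], I[2,2], I[4,4]^2. HN layers by μ_θ (4 steps, strictly decreasing):
  μ^(1)=32; μ^(2)=21; μ^(3)=-12; μ^(4)=-45

((0, 0, 0, 3); (0, 0, 1, 0); (3, 3, 0, 0); (0, 1, 0, 0))


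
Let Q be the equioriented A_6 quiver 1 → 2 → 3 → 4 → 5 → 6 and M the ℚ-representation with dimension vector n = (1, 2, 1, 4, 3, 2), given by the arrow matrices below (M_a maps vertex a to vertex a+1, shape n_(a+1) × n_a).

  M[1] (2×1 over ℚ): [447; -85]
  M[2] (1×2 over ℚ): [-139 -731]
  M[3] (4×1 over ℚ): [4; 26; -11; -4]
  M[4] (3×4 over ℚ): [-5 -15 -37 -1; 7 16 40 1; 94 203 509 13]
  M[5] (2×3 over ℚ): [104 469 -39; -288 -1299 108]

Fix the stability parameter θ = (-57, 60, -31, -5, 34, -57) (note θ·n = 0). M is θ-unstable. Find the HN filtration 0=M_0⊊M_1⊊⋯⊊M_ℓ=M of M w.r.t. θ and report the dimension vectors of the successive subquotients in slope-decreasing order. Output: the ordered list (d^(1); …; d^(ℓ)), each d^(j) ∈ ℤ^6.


Via rank(M_{q-1}∘⋯∘M_p): M ≅ I[1,6], I[2,2], I[4,4], I[4,5], I[4,6].
μ_θ-semistable layers: μ^(1)=60; μ^(2)=34; μ^(3)=1/5; μ^(4)=-5; μ^(5)=-28/3; μ^(6)=-57

((0, 1, 0, 0, 0, 0); (0, 0, 0, 0, 1, 0); (0, 1, 1, 1, 1, 1); (0, 0, 0, 2, 0, 0); (0, 0, 0, 1, 1, 1); (1, 0, 0, 0, 0, 0))


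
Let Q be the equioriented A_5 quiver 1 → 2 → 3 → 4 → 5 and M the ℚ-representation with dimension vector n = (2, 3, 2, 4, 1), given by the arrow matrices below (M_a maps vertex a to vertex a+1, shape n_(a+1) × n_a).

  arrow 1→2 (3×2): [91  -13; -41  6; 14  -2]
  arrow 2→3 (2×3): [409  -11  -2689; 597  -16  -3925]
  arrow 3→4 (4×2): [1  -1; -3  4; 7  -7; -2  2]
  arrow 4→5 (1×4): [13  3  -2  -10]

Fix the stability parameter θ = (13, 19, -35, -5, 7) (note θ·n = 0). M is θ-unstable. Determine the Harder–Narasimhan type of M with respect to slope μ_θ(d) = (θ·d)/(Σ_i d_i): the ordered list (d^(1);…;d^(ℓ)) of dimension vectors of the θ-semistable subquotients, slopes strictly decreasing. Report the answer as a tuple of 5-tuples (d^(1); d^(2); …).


Barcode: M ≅ I[1,4], I[1,5], I[2,2], I[4,4]^2. HN layers by μ_θ (4 steps, strictly decreasing):
  μ^(1)=19; μ^(2)=7; μ^(3)=-2; μ^(4)=-5

((0, 1, 0, 0, 0); (0, 0, 0, 0, 1); (2, 2, 2, 2, 0); (0, 0, 0, 2, 0))


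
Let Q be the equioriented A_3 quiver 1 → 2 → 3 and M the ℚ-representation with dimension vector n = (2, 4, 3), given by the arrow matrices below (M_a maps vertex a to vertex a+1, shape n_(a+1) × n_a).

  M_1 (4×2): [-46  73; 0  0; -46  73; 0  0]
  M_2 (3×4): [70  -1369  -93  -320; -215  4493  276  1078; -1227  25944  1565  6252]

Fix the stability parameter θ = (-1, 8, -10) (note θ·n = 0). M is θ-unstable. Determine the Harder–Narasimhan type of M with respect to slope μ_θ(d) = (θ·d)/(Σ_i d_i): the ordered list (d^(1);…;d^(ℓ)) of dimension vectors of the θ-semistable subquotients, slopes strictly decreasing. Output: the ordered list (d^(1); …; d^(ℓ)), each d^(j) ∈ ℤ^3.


Interval decomposition of M: I[1,1], I[1,3], I[2,2], I[2,3]^2.
HN type (ℓ=2): μ^(1)=8; μ^(2)=-1

((0, 1, 0); (2, 3, 3))


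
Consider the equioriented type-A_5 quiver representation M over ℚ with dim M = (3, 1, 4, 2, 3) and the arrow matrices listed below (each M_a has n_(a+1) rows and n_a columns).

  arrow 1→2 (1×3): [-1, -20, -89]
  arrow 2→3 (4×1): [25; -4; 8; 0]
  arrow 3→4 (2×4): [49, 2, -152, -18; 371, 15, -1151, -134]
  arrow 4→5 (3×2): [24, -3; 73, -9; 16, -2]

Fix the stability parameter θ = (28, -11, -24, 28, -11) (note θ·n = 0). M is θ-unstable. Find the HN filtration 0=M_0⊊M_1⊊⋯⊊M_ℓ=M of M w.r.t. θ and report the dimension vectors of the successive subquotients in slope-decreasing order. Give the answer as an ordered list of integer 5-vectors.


Interval decomposition of M: I[1,1]^2, I[1,5], I[3,3]^2, I[3,5], I[5,5].
HN type (ℓ=5): μ^(1)=28; μ^(2)=17/2; μ^(3)=-7/3; μ^(4)=-11; μ^(5)=-24

((2, 0, 0, 0, 0); (0, 0, 0, 2, 2); (1, 1, 1, 0, 0); (0, 0, 0, 0, 1); (0, 0, 3, 0, 0))


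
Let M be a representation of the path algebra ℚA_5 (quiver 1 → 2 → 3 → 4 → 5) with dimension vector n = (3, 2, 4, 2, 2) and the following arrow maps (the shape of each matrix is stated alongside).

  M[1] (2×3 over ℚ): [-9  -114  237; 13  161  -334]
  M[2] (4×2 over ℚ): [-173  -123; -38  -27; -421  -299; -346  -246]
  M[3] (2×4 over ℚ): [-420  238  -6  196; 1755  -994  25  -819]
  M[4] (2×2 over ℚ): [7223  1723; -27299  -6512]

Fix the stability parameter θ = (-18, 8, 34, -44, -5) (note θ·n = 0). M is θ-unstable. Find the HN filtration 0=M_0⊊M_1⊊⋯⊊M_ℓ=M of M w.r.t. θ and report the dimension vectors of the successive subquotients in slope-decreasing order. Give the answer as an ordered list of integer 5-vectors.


Interval decomposition of M: I[1,1], I[1,3], I[1,5], I[3,3], I[3,5].
HN type (ℓ=5): μ^(1)=34; μ^(2)=8; μ^(3)=-7/4; μ^(4)=-5; μ^(5)=-18

((0, 0, 2, 0, 0); (0, 1, 0, 0, 0); (0, 1, 1, 1, 1); (0, 0, 1, 1, 1); (3, 0, 0, 0, 0))


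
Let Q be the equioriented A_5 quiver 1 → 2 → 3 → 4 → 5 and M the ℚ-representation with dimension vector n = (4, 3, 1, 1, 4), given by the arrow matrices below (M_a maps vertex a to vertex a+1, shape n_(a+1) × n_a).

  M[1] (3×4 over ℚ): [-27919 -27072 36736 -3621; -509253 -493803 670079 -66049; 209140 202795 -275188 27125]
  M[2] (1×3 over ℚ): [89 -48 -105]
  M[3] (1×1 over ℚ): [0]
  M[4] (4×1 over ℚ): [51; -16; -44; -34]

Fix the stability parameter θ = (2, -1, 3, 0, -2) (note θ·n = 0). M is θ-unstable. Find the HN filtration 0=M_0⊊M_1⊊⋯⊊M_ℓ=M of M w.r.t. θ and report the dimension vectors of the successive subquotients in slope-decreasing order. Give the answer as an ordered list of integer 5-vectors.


Via rank(M_{q-1}∘⋯∘M_p): M ≅ I[1,1], I[1,2]^2, I[1,3], I[4,5], I[5,5]^3.
μ_θ-semistable layers: μ^(1)=3; μ^(2)=2; μ^(3)=1/2; μ^(4)=-1; μ^(5)=-2

((0, 0, 1, 0, 0); (1, 0, 0, 0, 0); (3, 3, 0, 0, 0); (0, 0, 0, 1, 1); (0, 0, 0, 0, 3))


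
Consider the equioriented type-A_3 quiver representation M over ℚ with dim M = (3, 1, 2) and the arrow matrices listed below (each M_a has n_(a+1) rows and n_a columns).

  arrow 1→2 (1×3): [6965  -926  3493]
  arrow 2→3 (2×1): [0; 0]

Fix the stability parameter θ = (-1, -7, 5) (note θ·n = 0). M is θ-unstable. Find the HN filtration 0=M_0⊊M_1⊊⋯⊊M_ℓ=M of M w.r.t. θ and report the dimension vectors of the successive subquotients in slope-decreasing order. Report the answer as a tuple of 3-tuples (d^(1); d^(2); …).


Interval decomposition of M: I[1,1]^2, I[1,2], I[3,3]^2.
HN type (ℓ=3): μ^(1)=5; μ^(2)=-1; μ^(3)=-4

((0, 0, 2); (2, 0, 0); (1, 1, 0))


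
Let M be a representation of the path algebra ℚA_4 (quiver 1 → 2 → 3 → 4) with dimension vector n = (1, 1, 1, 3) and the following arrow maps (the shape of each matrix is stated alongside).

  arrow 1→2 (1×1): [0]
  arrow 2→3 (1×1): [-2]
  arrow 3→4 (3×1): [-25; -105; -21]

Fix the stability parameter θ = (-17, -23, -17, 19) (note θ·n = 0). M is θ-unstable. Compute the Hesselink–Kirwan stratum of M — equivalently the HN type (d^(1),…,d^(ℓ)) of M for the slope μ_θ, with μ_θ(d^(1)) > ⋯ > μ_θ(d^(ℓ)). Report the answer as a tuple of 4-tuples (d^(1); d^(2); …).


Via rank(M_{q-1}∘⋯∘M_p): M ≅ I[1,1], I[2,4], I[4,4]^2.
μ_θ-semistable layers: μ^(1)=19; μ^(2)=-17; μ^(3)=-23

((0, 0, 0, 3); (1, 0, 1, 0); (0, 1, 0, 0))


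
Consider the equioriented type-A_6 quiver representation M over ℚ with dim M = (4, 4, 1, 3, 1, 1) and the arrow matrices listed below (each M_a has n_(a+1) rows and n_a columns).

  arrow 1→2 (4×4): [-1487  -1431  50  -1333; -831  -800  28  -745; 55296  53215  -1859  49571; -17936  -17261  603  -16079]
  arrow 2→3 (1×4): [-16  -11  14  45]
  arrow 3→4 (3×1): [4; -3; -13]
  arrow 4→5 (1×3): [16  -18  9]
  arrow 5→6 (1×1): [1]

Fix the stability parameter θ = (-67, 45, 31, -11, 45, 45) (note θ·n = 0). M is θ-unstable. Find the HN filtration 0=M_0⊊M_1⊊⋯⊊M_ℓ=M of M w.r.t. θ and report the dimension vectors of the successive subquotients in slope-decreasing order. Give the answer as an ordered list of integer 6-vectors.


Via rank(M_{q-1}∘⋯∘M_p): M ≅ I[1,1], I[1,2]^2, I[1,6], I[2,2], I[4,4]^2.
μ_θ-semistable layers: μ^(1)=45; μ^(2)=65/3; μ^(3)=-11; μ^(4)=-67

((0, 3, 0, 0, 1, 1); (0, 1, 1, 1, 0, 0); (0, 0, 0, 2, 0, 0); (4, 0, 0, 0, 0, 0))


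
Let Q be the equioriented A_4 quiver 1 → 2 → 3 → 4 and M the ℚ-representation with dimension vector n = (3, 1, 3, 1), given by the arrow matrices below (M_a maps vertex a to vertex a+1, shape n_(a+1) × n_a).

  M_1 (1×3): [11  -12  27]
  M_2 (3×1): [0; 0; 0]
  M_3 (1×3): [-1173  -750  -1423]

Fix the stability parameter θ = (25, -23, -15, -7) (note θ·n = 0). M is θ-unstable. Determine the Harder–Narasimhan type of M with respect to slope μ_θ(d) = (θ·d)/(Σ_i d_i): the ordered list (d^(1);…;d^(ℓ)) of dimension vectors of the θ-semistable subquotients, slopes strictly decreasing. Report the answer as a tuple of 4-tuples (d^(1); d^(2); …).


Barcode: M ≅ I[1,1]^2, I[1,2], I[3,3]^2, I[3,4]. HN layers by μ_θ (4 steps, strictly decreasing):
  μ^(1)=25; μ^(2)=1; μ^(3)=-7; μ^(4)=-15

((2, 0, 0, 0); (1, 1, 0, 0); (0, 0, 0, 1); (0, 0, 3, 0))


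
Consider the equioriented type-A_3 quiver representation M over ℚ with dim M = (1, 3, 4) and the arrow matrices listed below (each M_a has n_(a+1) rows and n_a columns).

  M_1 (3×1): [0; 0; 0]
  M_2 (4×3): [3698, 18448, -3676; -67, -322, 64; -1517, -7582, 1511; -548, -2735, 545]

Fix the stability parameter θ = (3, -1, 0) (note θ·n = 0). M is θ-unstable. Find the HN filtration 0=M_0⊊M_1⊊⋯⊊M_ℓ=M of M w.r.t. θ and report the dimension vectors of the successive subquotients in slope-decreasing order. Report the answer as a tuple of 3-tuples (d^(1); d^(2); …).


Via rank(M_{q-1}∘⋯∘M_p): M ≅ I[1,1], I[2,3]^3, I[3,3].
μ_θ-semistable layers: μ^(1)=3; μ^(2)=0; μ^(3)=-1

((1, 0, 0); (0, 0, 4); (0, 3, 0))


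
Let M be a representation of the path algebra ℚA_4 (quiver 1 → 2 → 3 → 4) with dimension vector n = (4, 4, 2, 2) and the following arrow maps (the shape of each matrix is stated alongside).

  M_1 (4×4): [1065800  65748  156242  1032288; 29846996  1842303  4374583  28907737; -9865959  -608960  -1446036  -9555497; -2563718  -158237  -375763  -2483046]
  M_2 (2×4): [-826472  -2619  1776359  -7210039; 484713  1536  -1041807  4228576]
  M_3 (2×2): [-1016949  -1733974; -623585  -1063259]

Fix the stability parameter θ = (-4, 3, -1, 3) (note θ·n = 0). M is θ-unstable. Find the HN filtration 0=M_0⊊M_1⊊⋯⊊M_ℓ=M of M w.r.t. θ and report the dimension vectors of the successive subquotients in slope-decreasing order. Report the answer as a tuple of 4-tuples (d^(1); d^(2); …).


Barcode: M ≅ I[1,2]^2, I[1,4]^2. HN layers by μ_θ (3 steps, strictly decreasing):
  μ^(1)=3; μ^(2)=1; μ^(3)=-4

((0, 2, 0, 2); (0, 2, 2, 0); (4, 0, 0, 0))


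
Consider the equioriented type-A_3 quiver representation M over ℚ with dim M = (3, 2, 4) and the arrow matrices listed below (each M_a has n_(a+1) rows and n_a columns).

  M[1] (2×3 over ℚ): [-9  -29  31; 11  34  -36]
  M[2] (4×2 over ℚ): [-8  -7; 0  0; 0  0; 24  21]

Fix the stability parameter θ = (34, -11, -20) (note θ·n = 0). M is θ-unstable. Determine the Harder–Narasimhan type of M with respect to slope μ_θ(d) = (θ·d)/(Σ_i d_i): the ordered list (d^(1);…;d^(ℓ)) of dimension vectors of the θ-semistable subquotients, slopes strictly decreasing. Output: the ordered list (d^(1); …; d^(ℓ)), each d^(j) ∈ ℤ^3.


Via rank(M_{q-1}∘⋯∘M_p): M ≅ I[1,1], I[1,2], I[1,3], I[3,3]^3.
μ_θ-semistable layers: μ^(1)=34; μ^(2)=23/2; μ^(3)=1; μ^(4)=-20

((1, 0, 0); (1, 1, 0); (1, 1, 1); (0, 0, 3))


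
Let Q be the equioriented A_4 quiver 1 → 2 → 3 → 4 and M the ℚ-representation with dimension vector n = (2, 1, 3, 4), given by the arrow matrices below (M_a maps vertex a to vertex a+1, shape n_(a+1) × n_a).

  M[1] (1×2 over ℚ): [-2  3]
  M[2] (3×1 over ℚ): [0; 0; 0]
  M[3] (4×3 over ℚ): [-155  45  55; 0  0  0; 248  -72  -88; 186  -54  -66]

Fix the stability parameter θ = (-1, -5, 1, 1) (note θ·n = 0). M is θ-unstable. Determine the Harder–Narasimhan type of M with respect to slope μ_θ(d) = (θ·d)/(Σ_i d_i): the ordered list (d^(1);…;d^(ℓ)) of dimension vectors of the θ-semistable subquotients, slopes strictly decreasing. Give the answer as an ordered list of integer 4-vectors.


Barcode: M ≅ I[1,1], I[1,2], I[3,3]^2, I[3,4], I[4,4]^3. HN layers by μ_θ (3 steps, strictly decreasing):
  μ^(1)=1; μ^(2)=-1; μ^(3)=-3

((0, 0, 3, 4); (1, 0, 0, 0); (1, 1, 0, 0))


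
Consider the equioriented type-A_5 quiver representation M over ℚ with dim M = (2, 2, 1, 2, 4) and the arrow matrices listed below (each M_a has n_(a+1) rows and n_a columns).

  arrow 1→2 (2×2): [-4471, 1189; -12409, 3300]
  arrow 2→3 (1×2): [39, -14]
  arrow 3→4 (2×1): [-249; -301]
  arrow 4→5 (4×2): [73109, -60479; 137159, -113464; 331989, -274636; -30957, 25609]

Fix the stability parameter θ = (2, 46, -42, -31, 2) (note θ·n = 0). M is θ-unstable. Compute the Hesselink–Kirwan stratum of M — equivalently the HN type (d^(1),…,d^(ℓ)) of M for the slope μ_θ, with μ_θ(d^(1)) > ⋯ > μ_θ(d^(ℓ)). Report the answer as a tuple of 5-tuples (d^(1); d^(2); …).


Via rank(M_{q-1}∘⋯∘M_p): M ≅ I[1,2], I[1,5], I[4,5], I[5,5]^2.
μ_θ-semistable layers: μ^(1)=46; μ^(2)=2; μ^(3)=-25/4; μ^(4)=-31

((0, 1, 0, 0, 0); (1, 0, 0, 0, 4); (1, 1, 1, 1, 0); (0, 0, 0, 1, 0))


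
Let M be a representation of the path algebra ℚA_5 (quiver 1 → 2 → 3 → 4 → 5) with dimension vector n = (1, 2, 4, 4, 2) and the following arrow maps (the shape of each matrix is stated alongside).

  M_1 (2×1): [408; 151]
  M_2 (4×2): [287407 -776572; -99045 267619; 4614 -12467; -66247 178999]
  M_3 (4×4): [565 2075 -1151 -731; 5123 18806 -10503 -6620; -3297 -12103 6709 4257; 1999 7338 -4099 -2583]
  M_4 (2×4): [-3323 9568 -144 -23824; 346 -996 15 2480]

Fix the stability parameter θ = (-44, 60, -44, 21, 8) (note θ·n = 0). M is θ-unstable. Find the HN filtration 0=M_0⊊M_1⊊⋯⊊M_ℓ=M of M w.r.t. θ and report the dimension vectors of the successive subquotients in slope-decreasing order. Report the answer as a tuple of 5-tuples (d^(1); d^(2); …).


Barcode: M ≅ I[1,5], I[2,5], I[3,4]^2. HN layers by μ_θ (4 steps, strictly decreasing):
  μ^(1)=21; μ^(2)=29/2; μ^(3)=8; μ^(4)=-44

((0, 0, 0, 2, 0); (0, 0, 0, 2, 2); (0, 2, 2, 0, 0); (1, 0, 2, 0, 0))


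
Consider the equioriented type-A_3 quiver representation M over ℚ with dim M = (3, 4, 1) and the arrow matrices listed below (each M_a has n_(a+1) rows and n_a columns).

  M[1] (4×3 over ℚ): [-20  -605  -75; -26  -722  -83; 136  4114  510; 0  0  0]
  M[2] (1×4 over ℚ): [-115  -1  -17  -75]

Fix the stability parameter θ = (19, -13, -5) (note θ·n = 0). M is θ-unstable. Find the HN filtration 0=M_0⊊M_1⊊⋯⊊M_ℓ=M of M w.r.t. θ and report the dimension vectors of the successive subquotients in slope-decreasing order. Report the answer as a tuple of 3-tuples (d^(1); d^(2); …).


Via rank(M_{q-1}∘⋯∘M_p): M ≅ I[1,1], I[1,2], I[1,3], I[2,2]^2.
μ_θ-semistable layers: μ^(1)=19; μ^(2)=3; μ^(3)=1/3; μ^(4)=-13

((1, 0, 0); (1, 1, 0); (1, 1, 1); (0, 2, 0))
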